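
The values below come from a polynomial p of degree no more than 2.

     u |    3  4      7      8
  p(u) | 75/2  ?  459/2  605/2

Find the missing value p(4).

The 3 known points determine the degree-2 polynomial uniquely.
Write p(u) = au^2 + bu + c. Substituting each data point gives a linear system:
  9a + 3b + c = 75/2
  49a + 7b + c = 459/2
  64a + 8b + c = 605/2
Solving the system yields a = 5, b = -2, c = -3/2.
So p(u) = 5u² - 2u - 3/2.
Then p(4) = 141/2.

141/2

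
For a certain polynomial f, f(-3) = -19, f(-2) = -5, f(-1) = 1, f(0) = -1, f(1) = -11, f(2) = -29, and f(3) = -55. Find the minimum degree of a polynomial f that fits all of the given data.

2

Forward differences of the values at s = -3, -2, -1, 0, 1, 2, 3:
  f  : -19  -5  1  -1  -11  -29  -55
  Δ  : 14  6  -2  -10  -18  -26
  Δ^2: -8  -8  -8  -8  -8
  Δ^3: 0  0  0  0
  Δ^4: 0  0  0
  Δ^5: 0  0
  Δ^6: 0
The second differences are constant (-8) and nonzero, while all higher differences vanish, so the minimal degree is 2.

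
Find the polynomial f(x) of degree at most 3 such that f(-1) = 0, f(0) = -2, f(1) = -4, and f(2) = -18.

Write f(x) = ax^3 + bx^2 + cx + d. Substituting each data point gives a linear system:
  -a + b - c + d = 0
  d = -2
  a + b + c + d = -4
  8a + 4b + 2c + d = -18
Solving the system yields a = -2, b = 0, c = 0, d = -2.
So f(x) = -2x^3 - 2.
Check: f(2) = -18. ✓

f(x) = -2x^3 - 2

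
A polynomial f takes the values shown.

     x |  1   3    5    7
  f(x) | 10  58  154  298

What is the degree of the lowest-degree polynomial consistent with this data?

2

Forward differences of the values at x = 1, 3, 5, 7:
  f  : 10  58  154  298
  Δ  : 48  96  144
  Δ^2: 48  48
  Δ^3: 0
The second differences are constant (48) and nonzero, while all higher differences vanish, so the minimal degree is 2.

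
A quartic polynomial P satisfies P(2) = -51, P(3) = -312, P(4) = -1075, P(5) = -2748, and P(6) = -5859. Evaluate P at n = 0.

-3

Write P(n) = an^4 + bn^3 + cn^2 + dn + e. Substituting each data point gives a linear system:
  16a + 8b + 4c + 2d + e = -51
  81a + 27b + 9c + 3d + e = -312
  256a + 64b + 16c + 4d + e = -1075
  625a + 125b + 25c + 5d + e = -2748
  1296a + 216b + 36c + 6d + e = -5859
Solving the system yields a = -5, b = 2, c = 6, d = -4, e = -3.
So P(n) = -5n^4 + 2n^3 + 6n^2 - 4n - 3.
Then P(0) = -3.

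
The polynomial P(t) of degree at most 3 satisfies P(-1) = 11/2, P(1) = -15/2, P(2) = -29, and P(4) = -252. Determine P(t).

Using the Lagrange interpolation formula with nodes -1, 1, 2, 4:
  L_0(t) = (t - 1)(t - 2)(t - 4) / -30
  L_1(t) = (t + 1)(t - 2)(t - 4) / 6
  L_2(t) = (t + 1)(t - 1)(t - 4) / -6
  L_3(t) = (t + 1)(t - 1)(t - 2) / 30
Then P(t) = 11/2·L_0(t) - 15/2·L_1(t) - 29·L_2(t) - 252·L_3(t).
Expanding and collecting terms gives P(t) = -5t^3 + 5t^2 - (3/2)t - 6.
Check: P(2) = -29. ✓

P(t) = -5t^3 + 5t^2 - (3/2)t - 6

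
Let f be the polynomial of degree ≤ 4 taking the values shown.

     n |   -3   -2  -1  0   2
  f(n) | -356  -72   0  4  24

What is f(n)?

Write f(n) = an^4 + bn^3 + cn^2 + dn + e. Substituting each data point gives a linear system:
  81a - 27b + 9c - 3d + e = -356
  16a - 8b + 4c - 2d + e = -72
  a - b + c - d + e = 0
  e = 4
  16a + 8b + 4c + 2d + e = 24
Solving the system yields a = -3, b = 6, c = 5, d = 0, e = 4.
So f(n) = -3n⁴ + 6n³ + 5n² + 4.
Check: f(2) = 24. ✓

f(n) = -3n^4 + 6n^3 + 5n^2 + 4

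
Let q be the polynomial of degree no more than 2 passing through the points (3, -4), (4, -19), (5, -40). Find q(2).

Forward differences of the values at t = 3, 4, 5:
  q  : -4  -19  -40
  Δ  : -15  -21
  Δ^2: -6
The second differences are constant, confirming degree 2.
Interpolating (Newton forward form) and evaluating at t = 2 gives q(2) = 5.

5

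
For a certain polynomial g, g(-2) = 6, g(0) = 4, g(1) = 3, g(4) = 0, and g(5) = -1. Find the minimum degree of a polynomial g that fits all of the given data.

Divided differences on the nodes -2, 0, 1, 4, 5:
  order 0: 6  4  3  0  -1
  order 1: -1  -1  -1  -1
  order 2: 0  0  0
  order 3: 0  0
  order 4: 0
The order-1 divided differences are all -1 (nonzero) and every higher order vanishes, so the data lies on a polynomial of degree exactly 1.

1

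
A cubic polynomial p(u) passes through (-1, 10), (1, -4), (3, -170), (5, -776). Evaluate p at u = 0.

4

Using the Lagrange interpolation formula with nodes -1, 1, 3, 5:
  L_0(u) = (u - 1)(u - 3)(u - 5) / -48
  L_1(u) = (u + 1)(u - 3)(u - 5) / 16
  L_2(u) = (u + 1)(u - 1)(u - 5) / -16
  L_3(u) = (u + 1)(u - 1)(u - 3) / 48
Then p(u) = 10·L_0(u) - 4·L_1(u) - 170·L_2(u) - 776·L_3(u).
Expanding and collecting terms gives p(u) = -6u^3 - u^2 - u + 4.
Evaluating at u = 0: p(0) = 4.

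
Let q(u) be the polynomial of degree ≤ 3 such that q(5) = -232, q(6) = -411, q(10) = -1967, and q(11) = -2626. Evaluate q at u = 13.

Write q(u) = au^3 + bu^2 + cu + d. Substituting each data point gives a linear system:
  125a + 25b + 5c + d = -232
  216a + 36b + 6c + d = -411
  1000a + 100b + 10c + d = -1967
  1331a + 121b + 11c + d = -2626
Solving the system yields a = -2, b = 0, c = 3, d = 3.
So q(u) = -2u^3 + 3u + 3.
Then q(13) = -4352.

-4352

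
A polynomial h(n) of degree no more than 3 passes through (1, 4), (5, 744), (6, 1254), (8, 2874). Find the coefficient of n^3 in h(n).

Write h(n) = an^3 + bn^2 + cn + d. Substituting each data point gives a linear system:
  a + b + c + d = 4
  125a + 25b + 5c + d = 744
  216a + 36b + 6c + d = 1254
  512a + 64b + 8c + d = 2874
Solving the system yields a = 5, b = 5, c = 0, d = -6.
So h(n) = 5n^3 + 5n^2 - 6.
The leading coefficient is 5.

5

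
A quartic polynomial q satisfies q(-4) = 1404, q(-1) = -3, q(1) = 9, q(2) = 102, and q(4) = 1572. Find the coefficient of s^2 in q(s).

Write q(s) = as^4 + bs^3 + cs^2 + ds + e. Substituting each data point gives a linear system:
  256a - 64b + 16c - 4d + e = 1404
  a - b + c - d + e = -3
  a + b + c + d + e = 9
  16a + 8b + 4c + 2d + e = 102
  256a + 64b + 16c + 4d + e = 1572
Solving the system yields a = 6, b = 1, c = -3, d = 5, e = 0.
So q(s) = 6s^4 + s^3 - 3s^2 + 5s.
The coefficient of s^2 is -3.

-3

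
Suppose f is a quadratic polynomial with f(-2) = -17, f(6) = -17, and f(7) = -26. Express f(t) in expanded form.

f(t) = -t^2 + 4t - 5

Write f(t) = at^2 + bt + c. Substituting each data point gives a linear system:
  4a - 2b + c = -17
  36a + 6b + c = -17
  49a + 7b + c = -26
Solving the system yields a = -1, b = 4, c = -5.
So f(t) = -t^2 + 4t - 5.
Check: f(7) = -26. ✓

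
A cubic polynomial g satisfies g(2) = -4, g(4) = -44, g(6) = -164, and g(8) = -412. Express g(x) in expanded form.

g(x) = -x^3 + 2x^2 - 4x + 4

Using the Lagrange interpolation formula with nodes 2, 4, 6, 8:
  L_0(x) = (x - 4)(x - 6)(x - 8) / -48
  L_1(x) = (x - 2)(x - 6)(x - 8) / 16
  L_2(x) = (x - 2)(x - 4)(x - 8) / -16
  L_3(x) = (x - 2)(x - 4)(x - 6) / 48
Then g(x) = -4·L_0(x) - 44·L_1(x) - 164·L_2(x) - 412·L_3(x).
Expanding and collecting terms gives g(x) = -x^3 + 2x^2 - 4x + 4.
Check: g(2) = -4. ✓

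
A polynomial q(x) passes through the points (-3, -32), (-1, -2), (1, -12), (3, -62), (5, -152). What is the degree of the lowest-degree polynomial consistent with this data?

2

Forward differences of the values at x = -3, -1, 1, 3, 5:
  q  : -32  -2  -12  -62  -152
  Δ  : 30  -10  -50  -90
  Δ^2: -40  -40  -40
  Δ^3: 0  0
  Δ^4: 0
The second differences are constant (-40) and nonzero, while all higher differences vanish, so the minimal degree is 2.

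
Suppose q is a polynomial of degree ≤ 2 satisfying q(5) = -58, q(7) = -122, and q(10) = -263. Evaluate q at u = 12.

-387

Write q(u) = au^2 + bu + c. Substituting each data point gives a linear system:
  25a + 5b + c = -58
  49a + 7b + c = -122
  100a + 10b + c = -263
Solving the system yields a = -3, b = 4, c = -3.
So q(u) = -3u^2 + 4u - 3.
Then q(12) = -387.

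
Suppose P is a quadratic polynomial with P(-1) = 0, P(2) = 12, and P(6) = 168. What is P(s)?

P(s) = 5s^2 - s - 6

Write P(s) = as^2 + bs + c. Substituting each data point gives a linear system:
  a - b + c = 0
  4a + 2b + c = 12
  36a + 6b + c = 168
Solving the system yields a = 5, b = -1, c = -6.
So P(s) = 5s^2 - s - 6.
Check: P(6) = 168. ✓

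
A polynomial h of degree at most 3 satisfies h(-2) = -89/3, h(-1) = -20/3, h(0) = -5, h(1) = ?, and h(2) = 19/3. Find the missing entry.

-20/3

On equispaced nodes a degree-3 polynomial has vanishing fourth forward difference, so
  h(-2) - 4·h(-1) + 6·h(0) - 4·h(1) + h(2) = 0.
Substituting the known values and solving for h(1):
  -4·h(1) = 80/3
  h(1) = -20/3.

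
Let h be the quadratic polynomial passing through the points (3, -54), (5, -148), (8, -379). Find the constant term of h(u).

-3

Write h(u) = au^2 + bu + c. Substituting each data point gives a linear system:
  9a + 3b + c = -54
  25a + 5b + c = -148
  64a + 8b + c = -379
Solving the system yields a = -6, b = 1, c = -3.
So h(u) = -6u^2 + u - 3.
The constant term is -3.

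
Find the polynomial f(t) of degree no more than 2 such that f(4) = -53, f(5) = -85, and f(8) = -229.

Write f(t) = at^2 + bt + c. Substituting each data point gives a linear system:
  16a + 4b + c = -53
  25a + 5b + c = -85
  64a + 8b + c = -229
Solving the system yields a = -4, b = 4, c = -5.
So f(t) = -4t^2 + 4t - 5.
Check: f(4) = -53. ✓

f(t) = -4t^2 + 4t - 5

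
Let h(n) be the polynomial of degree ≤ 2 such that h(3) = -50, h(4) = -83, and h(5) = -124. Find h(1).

Using the Lagrange interpolation formula with nodes 3, 4, 5:
  L_0(n) = (n - 4)(n - 5) / 2
  L_1(n) = (n - 3)(n - 5) / -1
  L_2(n) = (n - 3)(n - 4) / 2
Then h(n) = -50·L_0(n) - 83·L_1(n) - 124·L_2(n).
Expanding and collecting terms gives h(n) = -4n² - 5n + 1.
Evaluating at n = 1: h(1) = -8.

-8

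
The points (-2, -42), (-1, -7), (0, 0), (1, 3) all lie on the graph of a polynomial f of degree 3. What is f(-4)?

Forward differences of the values at t = -2, -1, 0, 1:
  f  : -42  -7  0  3
  Δ  : 35  7  3
  Δ^2: -28  -4
  Δ^3: 24
The third differences are constant, confirming degree 3.
Interpolating (Newton forward form) and evaluating at t = -4 gives f(-4) = -292.

-292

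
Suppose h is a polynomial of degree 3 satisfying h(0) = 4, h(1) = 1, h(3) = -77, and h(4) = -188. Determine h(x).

h(x) = -3x^3 + 4

Using the Lagrange interpolation formula with nodes 0, 1, 3, 4:
  L_0(x) = (x - 1)(x - 3)(x - 4) / -12
  L_1(x) = x(x - 3)(x - 4) / 6
  L_2(x) = x(x - 1)(x - 4) / -6
  L_3(x) = x(x - 1)(x - 3) / 12
Then h(x) = 4·L_0(x) + 1·L_1(x) - 77·L_2(x) - 188·L_3(x).
Expanding and collecting terms gives h(x) = -3x³ + 4.
Check: h(0) = 4. ✓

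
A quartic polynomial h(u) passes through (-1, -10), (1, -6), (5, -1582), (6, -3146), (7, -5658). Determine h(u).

Using the Lagrange interpolation formula with nodes -1, 1, 5, 6, 7:
  L_0(u) = (u - 1)(u - 5)(u - 6)(u - 7) / 672
  L_1(u) = (u + 1)(u - 5)(u - 6)(u - 7) / -240
  L_2(u) = (u + 1)(u - 1)(u - 6)(u - 7) / 48
  L_3(u) = (u + 1)(u - 1)(u - 5)(u - 7) / -35
  L_4(u) = (u + 1)(u - 1)(u - 5)(u - 6) / 96
Then h(u) = -10·L_0(u) - 6·L_1(u) - 1582·L_2(u) - 3146·L_3(u) - 5658·L_4(u).
Expanding and collecting terms gives h(u) = -2u^4 - 2u^3 - 4u^2 + 4u - 2.
Check: h(1) = -6. ✓

h(u) = -2u^4 - 2u^3 - 4u^2 + 4u - 2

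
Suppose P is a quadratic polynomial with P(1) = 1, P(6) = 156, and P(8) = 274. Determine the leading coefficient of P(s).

Write P(s) = as^2 + bs + c. Substituting each data point gives a linear system:
  a + b + c = 1
  36a + 6b + c = 156
  64a + 8b + c = 274
Solving the system yields a = 4, b = 3, c = -6.
So P(s) = 4s^2 + 3s - 6.
The leading coefficient is 4.

4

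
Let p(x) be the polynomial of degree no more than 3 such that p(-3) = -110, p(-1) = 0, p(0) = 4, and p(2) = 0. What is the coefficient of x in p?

-4

Write p(x) = ax^3 + bx^2 + cx + d. Substituting each data point gives a linear system:
  -27a + 9b - 3c + d = -110
  -a + b - c + d = 0
  d = 4
  8a + 4b + 2c + d = 0
Solving the system yields a = 3, b = -5, c = -4, d = 4.
So p(x) = 3x³ - 5x² - 4x + 4.
The coefficient of x is -4.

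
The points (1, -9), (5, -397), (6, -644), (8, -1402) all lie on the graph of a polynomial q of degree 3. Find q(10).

-2592

Write q(s) = as^3 + bs^2 + cs + d. Substituting each data point gives a linear system:
  a + b + c + d = -9
  125a + 25b + 5c + d = -397
  216a + 36b + 6c + d = -644
  512a + 64b + 8c + d = -1402
Solving the system yields a = -2, b = -6, c = 1, d = -2.
So q(s) = -2s³ - 6s² + s - 2.
Then q(10) = -2592.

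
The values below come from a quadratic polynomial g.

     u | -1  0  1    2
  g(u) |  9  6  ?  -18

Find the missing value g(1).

-3

The 3 known points determine the degree-2 polynomial uniquely.
Write g(u) = au^2 + bu + c. Substituting each data point gives a linear system:
  a - b + c = 9
  c = 6
  4a + 2b + c = -18
Solving the system yields a = -3, b = -6, c = 6.
So g(u) = -3u^2 - 6u + 6.
Then g(1) = -3.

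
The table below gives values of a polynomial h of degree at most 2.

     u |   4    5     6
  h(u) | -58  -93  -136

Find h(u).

h(u) = -4u^2 + u + 2

Write h(u) = au^2 + bu + c. Substituting each data point gives a linear system:
  16a + 4b + c = -58
  25a + 5b + c = -93
  36a + 6b + c = -136
Solving the system yields a = -4, b = 1, c = 2.
So h(u) = -4u^2 + u + 2.
Check: h(6) = -136. ✓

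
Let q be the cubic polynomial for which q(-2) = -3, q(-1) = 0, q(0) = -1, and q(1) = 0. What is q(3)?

32

Using the Lagrange interpolation formula with nodes -2, -1, 0, 1:
  L_0(n) = (n + 1)n(n - 1) / -6
  L_1(n) = (n + 2)n(n - 1) / 2
  L_2(n) = (n + 2)(n + 1)(n - 1) / -2
  L_3(n) = (n + 2)(n + 1)n / 6
Then q(n) = -3·L_0(n) + 0·L_1(n) - 1·L_2(n) + 0·L_3(n).
Expanding and collecting terms gives q(n) = n³ + n² - n - 1.
Evaluating at n = 3: q(3) = 32.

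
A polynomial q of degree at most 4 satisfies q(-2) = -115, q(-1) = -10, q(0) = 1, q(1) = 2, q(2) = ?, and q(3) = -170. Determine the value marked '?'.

-19

On equispaced nodes a degree-4 polynomial has vanishing fifth forward difference, so
  - q(-2) + 5·q(-1) - 10·q(0) + 10·q(1) - 5·q(2) + q(3) = 0.
Substituting the known values and solving for q(2):
  -5·q(2) = 95
  q(2) = -19.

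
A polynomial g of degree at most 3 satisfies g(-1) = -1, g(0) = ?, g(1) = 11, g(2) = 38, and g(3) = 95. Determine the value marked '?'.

2

The 4 known points determine the degree-3 polynomial uniquely.
Write g(x) = ax^3 + bx^2 + cx + d. Substituting each data point gives a linear system:
  -a + b - c + d = -1
  a + b + c + d = 11
  8a + 4b + 2c + d = 38
  27a + 9b + 3c + d = 95
Solving the system yields a = 2, b = 3, c = 4, d = 2.
So g(x) = 2x³ + 3x² + 4x + 2.
Then g(0) = 2.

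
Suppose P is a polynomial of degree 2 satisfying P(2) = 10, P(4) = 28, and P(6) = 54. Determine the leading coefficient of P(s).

Write P(s) = as^2 + bs + c. Substituting each data point gives a linear system:
  4a + 2b + c = 10
  16a + 4b + c = 28
  36a + 6b + c = 54
Solving the system yields a = 1, b = 3, c = 0.
So P(s) = s^2 + 3s.
The leading coefficient is 1.

1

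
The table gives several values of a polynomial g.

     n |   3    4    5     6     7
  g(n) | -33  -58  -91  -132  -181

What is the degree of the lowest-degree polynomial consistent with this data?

Forward differences of the values at n = 3, 4, 5, 6, 7:
  g  : -33  -58  -91  -132  -181
  Δ  : -25  -33  -41  -49
  Δ^2: -8  -8  -8
  Δ^3: 0  0
  Δ^4: 0
The second differences are constant (-8) and nonzero, while all higher differences vanish, so the minimal degree is 2.

2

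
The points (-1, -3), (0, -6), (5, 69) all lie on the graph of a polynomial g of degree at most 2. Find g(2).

6

Write g(x) = ax^2 + bx + c. Substituting each data point gives a linear system:
  a - b + c = -3
  c = -6
  25a + 5b + c = 69
Solving the system yields a = 3, b = 0, c = -6.
So g(x) = 3x^2 - 6.
Then g(2) = 6.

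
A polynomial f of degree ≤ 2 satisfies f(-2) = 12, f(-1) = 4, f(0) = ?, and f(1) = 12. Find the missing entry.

4

The 3 known points determine the degree-2 polynomial uniquely.
Write f(u) = au^2 + bu + c. Substituting each data point gives a linear system:
  4a - 2b + c = 12
  a - b + c = 4
  a + b + c = 12
Solving the system yields a = 4, b = 4, c = 4.
So f(u) = 4u² + 4u + 4.
Then f(0) = 4.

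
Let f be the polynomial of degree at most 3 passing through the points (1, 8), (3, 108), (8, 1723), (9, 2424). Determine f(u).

Write f(u) = au^3 + bu^2 + cu + d. Substituting each data point gives a linear system:
  a + b + c + d = 8
  27a + 9b + 3c + d = 108
  512a + 64b + 8c + d = 1723
  729a + 81b + 9c + d = 2424
Solving the system yields a = 3, b = 3, c = -1, d = 3.
So f(u) = 3u^3 + 3u^2 - u + 3.
Check: f(3) = 108. ✓

f(u) = 3u^3 + 3u^2 - u + 3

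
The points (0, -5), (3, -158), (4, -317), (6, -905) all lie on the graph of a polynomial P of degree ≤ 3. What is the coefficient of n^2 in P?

-6

Write P(n) = an^3 + bn^2 + cn + d. Substituting each data point gives a linear system:
  d = -5
  27a + 9b + 3c + d = -158
  64a + 16b + 4c + d = -317
  216a + 36b + 6c + d = -905
Solving the system yields a = -3, b = -6, c = -6, d = -5.
So P(n) = -3n³ - 6n² - 6n - 5.
The coefficient of n^2 is -6.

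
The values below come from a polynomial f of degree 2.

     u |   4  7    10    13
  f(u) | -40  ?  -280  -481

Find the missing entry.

-133

On equispaced nodes a degree-2 polynomial has vanishing third forward difference, so
  - f(4) + 3·f(7) - 3·f(10) + f(13) = 0.
Substituting the known values and solving for f(7):
  3·f(7) = -399
  f(7) = -133.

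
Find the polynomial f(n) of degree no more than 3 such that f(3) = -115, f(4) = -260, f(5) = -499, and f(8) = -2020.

f(n) = -4n^3 + n^2 - 4n - 4

Write f(n) = an^3 + bn^2 + cn + d. Substituting each data point gives a linear system:
  27a + 9b + 3c + d = -115
  64a + 16b + 4c + d = -260
  125a + 25b + 5c + d = -499
  512a + 64b + 8c + d = -2020
Solving the system yields a = -4, b = 1, c = -4, d = -4.
So f(n) = -4n³ + n² - 4n - 4.
Check: f(4) = -260. ✓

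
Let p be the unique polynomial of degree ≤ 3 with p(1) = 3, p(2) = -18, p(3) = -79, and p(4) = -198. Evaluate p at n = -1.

Forward differences of the values at n = 1, 2, 3, 4:
  p  : 3  -18  -79  -198
  Δ  : -21  -61  -119
  Δ^2: -40  -58
  Δ^3: -18
The third differences are constant, confirming degree 3.
Interpolating (Newton forward form) and evaluating at n = -1 gives p(-1) = -3.

-3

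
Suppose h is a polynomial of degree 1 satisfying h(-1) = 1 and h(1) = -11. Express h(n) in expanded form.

Write h(n) = an + b. Substituting each data point gives a linear system:
  -a + b = 1
  a + b = -11
Solving the system yields a = -6, b = -5.
So h(n) = -6n - 5.
Check: h(1) = -11. ✓

h(n) = -6n - 5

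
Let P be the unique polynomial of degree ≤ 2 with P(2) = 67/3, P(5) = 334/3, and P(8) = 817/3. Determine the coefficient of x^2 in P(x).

Write P(x) = ax^2 + bx + c. Substituting each data point gives a linear system:
  4a + 2b + c = 67/3
  25a + 5b + c = 334/3
  64a + 8b + c = 817/3
Solving the system yields a = 4, b = 5/3, c = 3.
So P(x) = 4x^2 + (5/3)x + 3.
The leading coefficient is 4.

4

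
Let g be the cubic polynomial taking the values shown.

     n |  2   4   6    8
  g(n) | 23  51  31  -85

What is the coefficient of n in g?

Write g(n) = an^3 + bn^2 + cn + d. Substituting each data point gives a linear system:
  8a + 4b + 2c + d = 23
  64a + 16b + 4c + d = 51
  216a + 36b + 6c + d = 31
  512a + 64b + 8c + d = -85
Solving the system yields a = -1, b = 6, c = 6, d = -5.
So g(n) = -n^3 + 6n^2 + 6n - 5.
The coefficient of n is 6.

6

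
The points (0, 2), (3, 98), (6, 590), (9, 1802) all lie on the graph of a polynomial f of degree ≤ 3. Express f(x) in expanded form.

f(x) = 2x^3 + 4x^2 + 2x + 2

Using the Lagrange interpolation formula with nodes 0, 3, 6, 9:
  L_0(x) = (x - 3)(x - 6)(x - 9) / -162
  L_1(x) = x(x - 6)(x - 9) / 54
  L_2(x) = x(x - 3)(x - 9) / -54
  L_3(x) = x(x - 3)(x - 6) / 162
Then f(x) = 2·L_0(x) + 98·L_1(x) + 590·L_2(x) + 1802·L_3(x).
Expanding and collecting terms gives f(x) = 2x^3 + 4x^2 + 2x + 2.
Check: f(3) = 98. ✓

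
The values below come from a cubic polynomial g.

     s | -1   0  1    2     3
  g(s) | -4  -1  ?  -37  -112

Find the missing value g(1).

The 4 known points determine the degree-3 polynomial uniquely.
Write g(s) = as^3 + bs^2 + cs + d. Substituting each data point gives a linear system:
  -a + b - c + d = -4
  d = -1
  8a + 4b + 2c + d = -37
  27a + 9b + 3c + d = -112
Solving the system yields a = -3, b = -4, c = 2, d = -1.
So g(s) = -3s^3 - 4s^2 + 2s - 1.
Then g(1) = -6.

-6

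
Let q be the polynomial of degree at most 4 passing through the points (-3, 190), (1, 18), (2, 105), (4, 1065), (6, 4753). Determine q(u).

q(u) = 3u^4 + 3u^3 + 5u^2 + 6u + 1

Write q(u) = au^4 + bu^3 + cu^2 + du + e. Substituting each data point gives a linear system:
  81a - 27b + 9c - 3d + e = 190
  a + b + c + d + e = 18
  16a + 8b + 4c + 2d + e = 105
  256a + 64b + 16c + 4d + e = 1065
  1296a + 216b + 36c + 6d + e = 4753
Solving the system yields a = 3, b = 3, c = 5, d = 6, e = 1.
So q(u) = 3u^4 + 3u^3 + 5u^2 + 6u + 1.
Check: q(2) = 105. ✓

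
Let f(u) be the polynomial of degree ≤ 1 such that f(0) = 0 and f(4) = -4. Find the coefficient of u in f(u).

Write f(u) = au + b. Substituting each data point gives a linear system:
  b = 0
  4a + b = -4
Solving the system yields a = -1, b = 0.
So f(u) = -u.
The leading coefficient is -1.

-1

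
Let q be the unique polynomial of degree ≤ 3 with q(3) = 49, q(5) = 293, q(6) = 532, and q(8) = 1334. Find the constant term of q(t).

Write q(t) = at^3 + bt^2 + ct + d. Substituting each data point gives a linear system:
  27a + 9b + 3c + d = 49
  125a + 25b + 5c + d = 293
  216a + 36b + 6c + d = 532
  512a + 64b + 8c + d = 1334
Solving the system yields a = 3, b = -3, c = -1, d = -2.
So q(t) = 3t^3 - 3t^2 - t - 2.
The constant term is -2.

-2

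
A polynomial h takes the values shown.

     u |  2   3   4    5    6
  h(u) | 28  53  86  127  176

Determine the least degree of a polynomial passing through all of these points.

Forward differences of the values at u = 2, 3, 4, 5, 6:
  h  : 28  53  86  127  176
  Δ  : 25  33  41  49
  Δ^2: 8  8  8
  Δ^3: 0  0
  Δ^4: 0
The second differences are constant (8) and nonzero, while all higher differences vanish, so the minimal degree is 2.

2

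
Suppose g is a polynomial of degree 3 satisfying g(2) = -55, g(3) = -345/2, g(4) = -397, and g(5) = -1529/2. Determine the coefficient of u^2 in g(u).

1/2

Write g(u) = au^3 + bu^2 + cu + d. Substituting each data point gives a linear system:
  8a + 4b + 2c + d = -55
  27a + 9b + 3c + d = -345/2
  64a + 16b + 4c + d = -397
  125a + 25b + 5c + d = -1529/2
Solving the system yields a = -6, b = 1/2, c = -6, d = 3.
So g(u) = -6u³ + (1/2)u² - 6u + 3.
The coefficient of u^2 is 1/2.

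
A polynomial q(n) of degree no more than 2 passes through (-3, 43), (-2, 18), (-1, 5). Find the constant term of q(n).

4

Write q(n) = an^2 + bn + c. Substituting each data point gives a linear system:
  9a - 3b + c = 43
  4a - 2b + c = 18
  a - b + c = 5
Solving the system yields a = 6, b = 5, c = 4.
So q(n) = 6n^2 + 5n + 4.
The constant term is 4.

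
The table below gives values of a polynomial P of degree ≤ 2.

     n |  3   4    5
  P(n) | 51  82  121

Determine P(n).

Write P(n) = an^2 + bn + c. Substituting each data point gives a linear system:
  9a + 3b + c = 51
  16a + 4b + c = 82
  25a + 5b + c = 121
Solving the system yields a = 4, b = 3, c = 6.
So P(n) = 4n^2 + 3n + 6.
Check: P(4) = 82. ✓

P(n) = 4n^2 + 3n + 6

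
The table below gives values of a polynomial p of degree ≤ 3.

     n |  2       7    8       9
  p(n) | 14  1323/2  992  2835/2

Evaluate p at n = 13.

8619/2

Write p(n) = an^3 + bn^2 + cn + d. Substituting each data point gives a linear system:
  8a + 4b + 2c + d = 14
  343a + 49b + 7c + d = 1323/2
  512a + 64b + 8c + d = 992
  729a + 81b + 9c + d = 2835/2
Solving the system yields a = 2, b = -1/2, c = 0, d = 0.
So p(n) = 2n³ - (1/2)n².
Then p(13) = 8619/2.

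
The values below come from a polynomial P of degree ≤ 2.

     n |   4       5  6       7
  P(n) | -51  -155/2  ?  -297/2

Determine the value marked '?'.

-110

The 3 known points determine the degree-2 polynomial uniquely.
Write P(n) = an^2 + bn + c. Substituting each data point gives a linear system:
  16a + 4b + c = -51
  25a + 5b + c = -155/2
  49a + 7b + c = -297/2
Solving the system yields a = -3, b = 1/2, c = -5.
So P(n) = -3n^2 + (1/2)n - 5.
Then P(6) = -110.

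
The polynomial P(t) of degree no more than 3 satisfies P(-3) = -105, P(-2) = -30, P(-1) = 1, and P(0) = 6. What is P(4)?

Write P(t) = at^3 + bt^2 + ct + d. Substituting each data point gives a linear system:
  -27a + 9b - 3c + d = -105
  -8a + 4b - 2c + d = -30
  -a + b - c + d = 1
  d = 6
Solving the system yields a = 3, b = -4, c = -2, d = 6.
So P(t) = 3t^3 - 4t^2 - 2t + 6.
Then P(4) = 126.

126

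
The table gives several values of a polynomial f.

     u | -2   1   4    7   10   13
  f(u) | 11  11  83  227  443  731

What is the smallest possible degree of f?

Forward differences of the values at u = -2, 1, 4, 7, 10, 13:
  f  : 11  11  83  227  443  731
  Δ  : 0  72  144  216  288
  Δ^2: 72  72  72  72
  Δ^3: 0  0  0
  Δ^4: 0  0
  Δ^5: 0
The second differences are constant (72) and nonzero, while all higher differences vanish, so the minimal degree is 2.

2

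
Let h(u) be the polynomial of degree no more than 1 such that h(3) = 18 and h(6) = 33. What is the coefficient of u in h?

Write h(u) = au + b. Substituting each data point gives a linear system:
  3a + b = 18
  6a + b = 33
Solving the system yields a = 5, b = 3.
So h(u) = 5u + 3.
The leading coefficient is 5.

5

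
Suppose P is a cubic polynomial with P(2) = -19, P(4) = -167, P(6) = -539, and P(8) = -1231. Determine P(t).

Write P(t) = at^3 + bt^2 + ct + d. Substituting each data point gives a linear system:
  8a + 4b + 2c + d = -19
  64a + 16b + 4c + d = -167
  216a + 36b + 6c + d = -539
  512a + 64b + 8c + d = -1231
Solving the system yields a = -2, b = -4, c = 6, d = 1.
So P(t) = -2t^3 - 4t^2 + 6t + 1.
Check: P(8) = -1231. ✓

P(t) = -2t^3 - 4t^2 + 6t + 1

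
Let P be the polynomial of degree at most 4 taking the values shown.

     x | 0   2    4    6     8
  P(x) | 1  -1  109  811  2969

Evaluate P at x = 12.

17029

Using the Lagrange interpolation formula with nodes 0, 2, 4, 6, 8:
  L_0(x) = (x - 2)(x - 4)(x - 6)(x - 8) / 384
  L_1(x) = x(x - 4)(x - 6)(x - 8) / -96
  L_2(x) = x(x - 2)(x - 6)(x - 8) / 64
  L_3(x) = x(x - 2)(x - 4)(x - 8) / -96
  L_4(x) = x(x - 2)(x - 4)(x - 6) / 384
Then P(x) = 1·L_0(x) - 1·L_1(x) + 109·L_2(x) + 811·L_3(x) + 2969·L_4(x).
Expanding and collecting terms gives P(x) = x⁴ - 2x³ - 2x² + 3x + 1.
Evaluating at x = 12: P(12) = 17029.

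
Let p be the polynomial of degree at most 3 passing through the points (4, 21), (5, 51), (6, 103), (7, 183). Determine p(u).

p(u) = u^3 - 4u^2 + 5u + 1

Using the Lagrange interpolation formula with nodes 4, 5, 6, 7:
  L_0(u) = (u - 5)(u - 6)(u - 7) / -6
  L_1(u) = (u - 4)(u - 6)(u - 7) / 2
  L_2(u) = (u - 4)(u - 5)(u - 7) / -2
  L_3(u) = (u - 4)(u - 5)(u - 6) / 6
Then p(u) = 21·L_0(u) + 51·L_1(u) + 103·L_2(u) + 183·L_3(u).
Expanding and collecting terms gives p(u) = u^3 - 4u^2 + 5u + 1.
Check: p(4) = 21. ✓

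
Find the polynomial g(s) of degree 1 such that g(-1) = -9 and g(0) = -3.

g(s) = 6s - 3

Write g(s) = as + b. Substituting each data point gives a linear system:
  -a + b = -9
  b = -3
Solving the system yields a = 6, b = -3.
So g(s) = 6s - 3.
Check: g(0) = -3. ✓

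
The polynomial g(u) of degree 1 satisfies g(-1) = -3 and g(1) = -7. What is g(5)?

Using the Lagrange interpolation formula with nodes -1, 1:
  L_0(u) = (u - 1) / -2
  L_1(u) = (u + 1) / 2
Then g(u) = -3·L_0(u) - 7·L_1(u).
Expanding and collecting terms gives g(u) = -2u - 5.
Evaluating at u = 5: g(5) = -15.

-15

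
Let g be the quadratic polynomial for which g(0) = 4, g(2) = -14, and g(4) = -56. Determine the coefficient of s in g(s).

Write g(s) = as^2 + bs + c. Substituting each data point gives a linear system:
  c = 4
  4a + 2b + c = -14
  16a + 4b + c = -56
Solving the system yields a = -3, b = -3, c = 4.
So g(s) = -3s^2 - 3s + 4.
The coefficient of s is -3.

-3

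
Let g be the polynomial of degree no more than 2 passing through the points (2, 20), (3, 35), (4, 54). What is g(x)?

Write g(x) = ax^2 + bx + c. Substituting each data point gives a linear system:
  4a + 2b + c = 20
  9a + 3b + c = 35
  16a + 4b + c = 54
Solving the system yields a = 2, b = 5, c = 2.
So g(x) = 2x^2 + 5x + 2.
Check: g(2) = 20. ✓

g(x) = 2x^2 + 5x + 2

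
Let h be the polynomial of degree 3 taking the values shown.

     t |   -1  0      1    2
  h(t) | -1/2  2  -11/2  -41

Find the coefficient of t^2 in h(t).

Write h(t) = at^3 + bt^2 + ct + d. Substituting each data point gives a linear system:
  -a + b - c + d = -1/2
  d = 2
  a + b + c + d = -11/2
  8a + 4b + 2c + d = -41
Solving the system yields a = -3, b = -5, c = 1/2, d = 2.
So h(t) = -3t³ - 5t² + (1/2)t + 2.
The coefficient of t^2 is -5.

-5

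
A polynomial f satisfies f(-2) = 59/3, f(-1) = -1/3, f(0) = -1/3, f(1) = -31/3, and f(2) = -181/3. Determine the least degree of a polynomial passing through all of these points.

3

Forward differences of the values at t = -2, -1, 0, 1, 2:
  f  : 59/3  -1/3  -1/3  -31/3  -181/3
  Δ  : -20  0  -10  -50
  Δ^2: 20  -10  -40
  Δ^3: -30  -30
  Δ^4: 0
The third differences are constant (-30) and nonzero, while all higher differences vanish, so the minimal degree is 3.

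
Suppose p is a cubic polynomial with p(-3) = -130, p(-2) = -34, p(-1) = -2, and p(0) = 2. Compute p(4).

Write p(t) = at^3 + bt^2 + ct + d. Substituting each data point gives a linear system:
  -27a + 9b - 3c + d = -130
  -8a + 4b - 2c + d = -34
  -a + b - c + d = -2
  d = 2
Solving the system yields a = 6, b = 4, c = 2, d = 2.
So p(t) = 6t^3 + 4t^2 + 2t + 2.
Then p(4) = 458.

458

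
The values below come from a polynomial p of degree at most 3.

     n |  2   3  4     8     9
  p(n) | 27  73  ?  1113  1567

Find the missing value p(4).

The 4 known points determine the degree-3 polynomial uniquely.
Write p(n) = an^3 + bn^2 + cn + d. Substituting each data point gives a linear system:
  8a + 4b + 2c + d = 27
  27a + 9b + 3c + d = 73
  512a + 64b + 8c + d = 1113
  729a + 81b + 9c + d = 1567
Solving the system yields a = 2, b = 1, c = 3, d = 1.
So p(n) = 2n^3 + n^2 + 3n + 1.
Then p(4) = 157.

157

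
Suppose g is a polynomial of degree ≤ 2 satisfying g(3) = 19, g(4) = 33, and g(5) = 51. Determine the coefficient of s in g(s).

0

Write g(s) = as^2 + bs + c. Substituting each data point gives a linear system:
  9a + 3b + c = 19
  16a + 4b + c = 33
  25a + 5b + c = 51
Solving the system yields a = 2, b = 0, c = 1.
So g(s) = 2s² + 1.
The coefficient of s is 0.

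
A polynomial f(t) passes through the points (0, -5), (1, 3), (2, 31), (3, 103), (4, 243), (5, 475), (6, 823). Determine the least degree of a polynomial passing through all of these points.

3

Forward differences of the values at t = 0, 1, 2, 3, 4, 5, 6:
  f  : -5  3  31  103  243  475  823
  Δ  : 8  28  72  140  232  348
  Δ^2: 20  44  68  92  116
  Δ^3: 24  24  24  24
  Δ^4: 0  0  0
  Δ^5: 0  0
  Δ^6: 0
The third differences are constant (24) and nonzero, while all higher differences vanish, so the minimal degree is 3.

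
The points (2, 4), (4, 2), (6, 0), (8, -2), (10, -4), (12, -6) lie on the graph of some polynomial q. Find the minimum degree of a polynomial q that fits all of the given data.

1

Forward differences of the values at u = 2, 4, 6, 8, 10, 12:
  q  : 4  2  0  -2  -4  -6
  Δ  : -2  -2  -2  -2  -2
  Δ^2: 0  0  0  0
  Δ^3: 0  0  0
  Δ^4: 0  0
  Δ^5: 0
The first differences are constant (-2) and nonzero, while all higher differences vanish, so the minimal degree is 1.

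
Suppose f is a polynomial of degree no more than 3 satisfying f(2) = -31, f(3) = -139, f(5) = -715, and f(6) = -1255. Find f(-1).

Write f(s) = as^3 + bs^2 + cs + d. Substituting each data point gives a linear system:
  8a + 4b + 2c + d = -31
  27a + 9b + 3c + d = -139
  125a + 25b + 5c + d = -715
  216a + 36b + 6c + d = -1255
Solving the system yields a = -6, b = 0, c = 6, d = 5.
So f(s) = -6s^3 + 6s + 5.
Then f(-1) = 5.

5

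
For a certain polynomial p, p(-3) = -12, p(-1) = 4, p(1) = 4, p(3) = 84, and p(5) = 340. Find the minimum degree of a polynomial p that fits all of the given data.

Forward differences of the values at x = -3, -1, 1, 3, 5:
  p  : -12  4  4  84  340
  Δ  : 16  0  80  256
  Δ^2: -16  80  176
  Δ^3: 96  96
  Δ^4: 0
The third differences are constant (96) and nonzero, while all higher differences vanish, so the minimal degree is 3.

3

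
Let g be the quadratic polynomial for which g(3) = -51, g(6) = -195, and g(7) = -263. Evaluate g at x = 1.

-5

Using the Lagrange interpolation formula with nodes 3, 6, 7:
  L_0(x) = (x - 6)(x - 7) / 12
  L_1(x) = (x - 3)(x - 7) / -3
  L_2(x) = (x - 3)(x - 6) / 4
Then g(x) = -51·L_0(x) - 195·L_1(x) - 263·L_2(x).
Expanding and collecting terms gives g(x) = -5x^2 - 3x + 3.
Evaluating at x = 1: g(1) = -5.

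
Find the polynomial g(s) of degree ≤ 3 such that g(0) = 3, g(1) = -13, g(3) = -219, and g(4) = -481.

g(s) = -6s^3 - 5s^2 - 5s + 3

Write g(s) = as^3 + bs^2 + cs + d. Substituting each data point gives a linear system:
  d = 3
  a + b + c + d = -13
  27a + 9b + 3c + d = -219
  64a + 16b + 4c + d = -481
Solving the system yields a = -6, b = -5, c = -5, d = 3.
So g(s) = -6s^3 - 5s^2 - 5s + 3.
Check: g(4) = -481. ✓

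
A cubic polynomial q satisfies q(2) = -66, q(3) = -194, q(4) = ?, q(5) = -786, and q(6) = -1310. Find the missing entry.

-424

On equispaced nodes a degree-3 polynomial has vanishing fourth forward difference, so
  q(2) - 4·q(3) + 6·q(4) - 4·q(5) + q(6) = 0.
Substituting the known values and solving for q(4):
  6·q(4) = -2544
  q(4) = -424.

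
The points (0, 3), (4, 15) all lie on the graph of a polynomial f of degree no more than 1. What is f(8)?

Using the Lagrange interpolation formula with nodes 0, 4:
  L_0(t) = (t - 4) / -4
  L_1(t) = t / 4
Then f(t) = 3·L_0(t) + 15·L_1(t).
Expanding and collecting terms gives f(t) = 3t + 3.
Evaluating at t = 8: f(8) = 27.

27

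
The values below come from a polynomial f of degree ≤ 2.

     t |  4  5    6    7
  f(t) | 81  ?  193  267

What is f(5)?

131

The 3 known points determine the degree-2 polynomial uniquely.
Write f(t) = at^2 + bt + c. Substituting each data point gives a linear system:
  16a + 4b + c = 81
  36a + 6b + c = 193
  49a + 7b + c = 267
Solving the system yields a = 6, b = -4, c = 1.
So f(t) = 6t^2 - 4t + 1.
Then f(5) = 131.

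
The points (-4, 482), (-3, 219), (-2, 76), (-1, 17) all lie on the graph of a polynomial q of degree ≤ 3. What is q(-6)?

Write q(t) = at^3 + bt^2 + ct + d. Substituting each data point gives a linear system:
  -64a + 16b - 4c + d = 482
  -27a + 9b - 3c + d = 219
  -8a + 4b - 2c + d = 76
  -a + b - c + d = 17
Solving the system yields a = -6, b = 6, c = 1, d = 6.
So q(t) = -6t^3 + 6t^2 + t + 6.
Then q(-6) = 1512.

1512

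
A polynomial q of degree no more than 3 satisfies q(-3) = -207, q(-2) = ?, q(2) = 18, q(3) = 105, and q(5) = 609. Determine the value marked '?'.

-70

The 4 known points determine the degree-3 polynomial uniquely.
Write q(u) = au^3 + bu^2 + cu + d. Substituting each data point gives a linear system:
  -27a + 9b - 3c + d = -207
  8a + 4b + 2c + d = 18
  27a + 9b + 3c + d = 105
  125a + 25b + 5c + d = 609
Solving the system yields a = 6, b = -5, c = -2, d = -6.
So q(u) = 6u^3 - 5u^2 - 2u - 6.
Then q(-2) = -70.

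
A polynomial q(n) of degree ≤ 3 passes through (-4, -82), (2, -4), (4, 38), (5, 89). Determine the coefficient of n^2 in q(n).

-1

Write q(n) = an^3 + bn^2 + cn + d. Substituting each data point gives a linear system:
  -64a + 16b - 4c + d = -82
  8a + 4b + 2c + d = -4
  64a + 16b + 4c + d = 38
  125a + 25b + 5c + d = 89
Solving the system yields a = 1, b = -1, c = -1, d = -6.
So q(n) = n^3 - n^2 - n - 6.
The coefficient of n^2 is -1.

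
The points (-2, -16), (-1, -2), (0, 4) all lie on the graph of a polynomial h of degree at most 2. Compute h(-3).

Using the Lagrange interpolation formula with nodes -2, -1, 0:
  L_0(u) = (u + 1)u / 2
  L_1(u) = (u + 2)u / -1
  L_2(u) = (u + 2)(u + 1) / 2
Then h(u) = -16·L_0(u) - 2·L_1(u) + 4·L_2(u).
Expanding and collecting terms gives h(u) = -4u^2 + 2u + 4.
Evaluating at u = -3: h(-3) = -38.

-38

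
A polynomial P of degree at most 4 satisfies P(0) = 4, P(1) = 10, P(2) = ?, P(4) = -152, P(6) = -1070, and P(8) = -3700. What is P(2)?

14

The 5 known points determine the degree-4 polynomial uniquely.
Write P(u) = au^4 + bu^3 + cu^2 + du + e. Substituting each data point gives a linear system:
  e = 4
  a + b + c + d + e = 10
  256a + 64b + 16c + 4d + e = -152
  1296a + 216b + 36c + 6d + e = -1070
  4096a + 512b + 64c + 8d + e = -3700
Solving the system yields a = -1, b = 0, c = 6, d = 1, e = 4.
So P(u) = -u^4 + 6u^2 + u + 4.
Then P(2) = 14.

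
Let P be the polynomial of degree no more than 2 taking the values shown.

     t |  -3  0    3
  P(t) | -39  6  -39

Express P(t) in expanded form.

P(t) = -5t^2 + 6

Write P(t) = at^2 + bt + c. Substituting each data point gives a linear system:
  9a - 3b + c = -39
  c = 6
  9a + 3b + c = -39
Solving the system yields a = -5, b = 0, c = 6.
So P(t) = -5t^2 + 6.
Check: P(0) = 6. ✓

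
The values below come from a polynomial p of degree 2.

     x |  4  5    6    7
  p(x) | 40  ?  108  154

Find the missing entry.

70

On equispaced nodes a degree-2 polynomial has vanishing third forward difference, so
  - p(4) + 3·p(5) - 3·p(6) + p(7) = 0.
Substituting the known values and solving for p(5):
  3·p(5) = 210
  p(5) = 70.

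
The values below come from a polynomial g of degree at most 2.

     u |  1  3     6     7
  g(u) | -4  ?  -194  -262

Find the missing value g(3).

-50

The 3 known points determine the degree-2 polynomial uniquely.
Write g(u) = au^2 + bu + c. Substituting each data point gives a linear system:
  a + b + c = -4
  36a + 6b + c = -194
  49a + 7b + c = -262
Solving the system yields a = -5, b = -3, c = 4.
So g(u) = -5u² - 3u + 4.
Then g(3) = -50.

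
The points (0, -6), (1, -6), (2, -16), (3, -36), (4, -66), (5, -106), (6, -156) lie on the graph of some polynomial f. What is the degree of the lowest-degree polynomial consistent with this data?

2

Forward differences of the values at s = 0, 1, 2, 3, 4, 5, 6:
  f  : -6  -6  -16  -36  -66  -106  -156
  Δ  : 0  -10  -20  -30  -40  -50
  Δ^2: -10  -10  -10  -10  -10
  Δ^3: 0  0  0  0
  Δ^4: 0  0  0
  Δ^5: 0  0
  Δ^6: 0
The second differences are constant (-10) and nonzero, while all higher differences vanish, so the minimal degree is 2.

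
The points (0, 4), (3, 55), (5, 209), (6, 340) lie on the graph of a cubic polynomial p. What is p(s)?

Using the Lagrange interpolation formula with nodes 0, 3, 5, 6:
  L_0(s) = (s - 3)(s - 5)(s - 6) / -90
  L_1(s) = s(s - 5)(s - 6) / 18
  L_2(s) = s(s - 3)(s - 6) / -10
  L_3(s) = s(s - 3)(s - 5) / 18
Then p(s) = 4·L_0(s) + 55·L_1(s) + 209·L_2(s) + 340·L_3(s).
Expanding and collecting terms gives p(s) = s^3 + 4s^2 - 4s + 4.
Check: p(5) = 209. ✓

p(s) = s^3 + 4s^2 - 4s + 4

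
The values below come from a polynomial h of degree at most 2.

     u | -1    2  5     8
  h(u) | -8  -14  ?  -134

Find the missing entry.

The 3 known points determine the degree-2 polynomial uniquely.
Write h(u) = au^2 + bu + c. Substituting each data point gives a linear system:
  a - b + c = -8
  4a + 2b + c = -14
  64a + 8b + c = -134
Solving the system yields a = -2, b = 0, c = -6.
So h(u) = -2u^2 - 6.
Then h(5) = -56.

-56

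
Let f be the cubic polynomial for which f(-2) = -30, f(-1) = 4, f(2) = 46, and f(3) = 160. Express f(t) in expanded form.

Write f(t) = at^3 + bt^2 + ct + d. Substituting each data point gives a linear system:
  -8a + 4b - 2c + d = -30
  -a + b - c + d = 4
  8a + 4b + 2c + d = 46
  27a + 9b + 3c + d = 160
Solving the system yields a = 6, b = 1, c = -5, d = 4.
So f(t) = 6t³ + t² - 5t + 4.
Check: f(-1) = 4. ✓

f(t) = 6t^3 + t^2 - 5t + 4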